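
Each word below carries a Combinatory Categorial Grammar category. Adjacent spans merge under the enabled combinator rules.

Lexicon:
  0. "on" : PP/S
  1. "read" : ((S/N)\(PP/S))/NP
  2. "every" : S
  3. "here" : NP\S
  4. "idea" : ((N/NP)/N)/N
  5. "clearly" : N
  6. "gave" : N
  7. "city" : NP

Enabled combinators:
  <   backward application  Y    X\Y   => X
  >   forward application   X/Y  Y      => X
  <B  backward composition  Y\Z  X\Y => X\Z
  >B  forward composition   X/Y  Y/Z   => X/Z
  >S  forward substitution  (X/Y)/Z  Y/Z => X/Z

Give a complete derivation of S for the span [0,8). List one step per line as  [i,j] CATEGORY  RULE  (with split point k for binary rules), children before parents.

[0,1] PP/S  lex  "on"
[1,2] ((S/N)\(PP/S))/NP  lex  "read"
[2,3] S  lex  "every"
[3,4] NP\S  lex  "here"
[2,4] NP  <  k=3
[1,4] (S/N)\(PP/S)  >  k=2
[0,4] S/N  <  k=1
[4,5] ((N/NP)/N)/N  lex  "idea"
[5,6] N  lex  "clearly"
[4,6] (N/NP)/N  >  k=5
[6,7] N  lex  "gave"
[4,7] N/NP  >  k=6
[7,8] NP  lex  "city"
[4,8] N  >  k=7
[0,8] S  >  k=4

[0,8] S   >
  [0,4] S/N   <
    [0,1] "on" : PP/S
    [1,4] (S/N)\(PP/S)   >
      [1,2] "read" : ((S/N)\(PP/S))/NP
      [2,4] NP   <
        [2,3] "every" : S
        [3,4] "here" : NP\S
  [4,8] N   >
    [4,7] N/NP   >
      [4,6] (N/NP)/N   >
        [4,5] "idea" : ((N/NP)/N)/N
        [5,6] "clearly" : N
      [6,7] "gave" : N
    [7,8] "city" : NP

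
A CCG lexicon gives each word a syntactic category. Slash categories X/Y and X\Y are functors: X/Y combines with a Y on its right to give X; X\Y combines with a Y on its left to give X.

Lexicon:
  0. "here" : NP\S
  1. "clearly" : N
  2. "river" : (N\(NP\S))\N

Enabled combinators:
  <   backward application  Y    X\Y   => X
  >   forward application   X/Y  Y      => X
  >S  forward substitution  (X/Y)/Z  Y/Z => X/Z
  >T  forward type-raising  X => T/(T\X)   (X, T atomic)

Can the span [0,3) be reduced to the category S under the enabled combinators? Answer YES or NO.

NO

NP\S N (N\(NP\S))\N
CKY chart[0,3] = {N, N/(N\N), NP/(NP\N), PP/(PP\N), S/(S\N)}; S ∉ chart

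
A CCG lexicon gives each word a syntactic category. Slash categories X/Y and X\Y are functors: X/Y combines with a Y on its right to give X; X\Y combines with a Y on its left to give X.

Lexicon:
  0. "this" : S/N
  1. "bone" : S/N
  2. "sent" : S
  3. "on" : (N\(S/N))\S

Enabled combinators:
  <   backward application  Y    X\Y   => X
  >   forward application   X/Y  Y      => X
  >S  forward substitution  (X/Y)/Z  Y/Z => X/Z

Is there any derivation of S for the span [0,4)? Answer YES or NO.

YES

[0,4] S   >
  [0,1] "this" : S/N
  [1,4] N   <
    [1,2] "bone" : S/N
    [2,4] N\(S/N)   <
      [2,3] "sent" : S
      [3,4] "on" : (N\(S/N))\S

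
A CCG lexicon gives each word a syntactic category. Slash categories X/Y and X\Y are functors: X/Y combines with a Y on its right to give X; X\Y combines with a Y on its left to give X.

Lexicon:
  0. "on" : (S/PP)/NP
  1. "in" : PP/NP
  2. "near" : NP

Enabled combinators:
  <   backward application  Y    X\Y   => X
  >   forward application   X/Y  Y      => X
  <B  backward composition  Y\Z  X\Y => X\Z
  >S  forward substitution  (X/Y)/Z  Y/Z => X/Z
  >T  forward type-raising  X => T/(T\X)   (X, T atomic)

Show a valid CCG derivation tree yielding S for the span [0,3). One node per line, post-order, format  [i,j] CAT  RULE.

[0,3] S   >
  [0,2] S/NP   >S
    [0,1] "on" : (S/PP)/NP
    [1,2] "in" : PP/NP
  [2,3] "near" : NP

[0,1] (S/PP)/NP  lex  "on"
[1,2] PP/NP  lex  "in"
[0,2] S/NP  >S  k=1
[2,3] NP  lex  "near"
[0,3] S  >  k=2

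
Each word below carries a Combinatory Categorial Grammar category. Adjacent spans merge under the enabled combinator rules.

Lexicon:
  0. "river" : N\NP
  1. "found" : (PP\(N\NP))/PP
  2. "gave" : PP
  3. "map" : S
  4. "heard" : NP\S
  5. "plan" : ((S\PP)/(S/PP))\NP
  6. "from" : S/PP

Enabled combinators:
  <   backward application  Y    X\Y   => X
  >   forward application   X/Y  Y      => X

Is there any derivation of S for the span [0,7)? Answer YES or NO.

YES

[0,7] S   <
  [0,3] PP   <
    [0,1] "river" : N\NP
    [1,3] PP\(N\NP)   >
      [1,2] "found" : (PP\(N\NP))/PP
      [2,3] "gave" : PP
  [3,7] S\PP   >
    [3,6] (S\PP)/(S/PP)   <
      [3,5] NP   <
        [3,4] "map" : S
        [4,5] "heard" : NP\S
      [5,6] "plan" : ((S\PP)/(S/PP))\NP
    [6,7] "from" : S/PP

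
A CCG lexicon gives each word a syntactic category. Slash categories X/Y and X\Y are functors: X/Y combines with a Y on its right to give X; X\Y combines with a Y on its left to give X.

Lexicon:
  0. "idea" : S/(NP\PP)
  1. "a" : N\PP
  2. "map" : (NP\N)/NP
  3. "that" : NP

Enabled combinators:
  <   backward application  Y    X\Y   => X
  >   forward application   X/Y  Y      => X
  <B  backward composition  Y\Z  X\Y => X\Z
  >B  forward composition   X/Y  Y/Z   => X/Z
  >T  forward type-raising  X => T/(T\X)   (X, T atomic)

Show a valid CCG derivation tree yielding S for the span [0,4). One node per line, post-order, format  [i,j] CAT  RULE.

[0,4] S   >
  [0,1] "idea" : S/(NP\PP)
  [1,4] NP\PP   <B
    [1,2] "a" : N\PP
    [2,4] NP\N   >
      [2,3] "map" : (NP\N)/NP
      [3,4] "that" : NP

[0,1] S/(NP\PP)  lex  "idea"
[1,2] N\PP  lex  "a"
[2,3] (NP\N)/NP  lex  "map"
[3,4] NP  lex  "that"
[2,4] NP\N  >  k=3
[1,4] NP\PP  <B  k=2
[0,4] S  >  k=1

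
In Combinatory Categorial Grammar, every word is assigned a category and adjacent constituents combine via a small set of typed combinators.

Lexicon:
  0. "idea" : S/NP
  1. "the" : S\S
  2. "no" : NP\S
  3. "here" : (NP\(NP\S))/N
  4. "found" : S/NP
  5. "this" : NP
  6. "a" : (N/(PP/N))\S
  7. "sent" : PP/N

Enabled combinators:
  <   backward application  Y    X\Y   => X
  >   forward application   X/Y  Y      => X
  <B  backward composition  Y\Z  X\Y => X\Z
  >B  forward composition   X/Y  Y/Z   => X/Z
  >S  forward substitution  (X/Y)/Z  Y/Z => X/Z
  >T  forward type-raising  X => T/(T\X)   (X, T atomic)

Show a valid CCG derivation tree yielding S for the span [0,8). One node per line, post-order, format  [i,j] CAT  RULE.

[0,8] S   >
  [0,1] "idea" : S/NP
  [1,8] NP   <
    [1,3] NP\S   <B
      [1,2] "the" : S\S
      [2,3] "no" : NP\S
    [3,8] NP\(NP\S)   >
      [3,4] "here" : (NP\(NP\S))/N
      [4,8] N   >
        [4,7] N/(PP/N)   <
          [4,6] S   >
            [4,5] "found" : S/NP
            [5,6] "this" : NP
          [6,7] "a" : (N/(PP/N))\S
        [7,8] "sent" : PP/N

[0,1] S/NP  lex  "idea"
[1,2] S\S  lex  "the"
[2,3] NP\S  lex  "no"
[1,3] NP\S  <B  k=2
[3,4] (NP\(NP\S))/N  lex  "here"
[4,5] S/NP  lex  "found"
[5,6] NP  lex  "this"
[4,6] S  >  k=5
[6,7] (N/(PP/N))\S  lex  "a"
[4,7] N/(PP/N)  <  k=6
[7,8] PP/N  lex  "sent"
[4,8] N  >  k=7
[3,8] NP\(NP\S)  >  k=4
[1,8] NP  <  k=3
[0,8] S  >  k=1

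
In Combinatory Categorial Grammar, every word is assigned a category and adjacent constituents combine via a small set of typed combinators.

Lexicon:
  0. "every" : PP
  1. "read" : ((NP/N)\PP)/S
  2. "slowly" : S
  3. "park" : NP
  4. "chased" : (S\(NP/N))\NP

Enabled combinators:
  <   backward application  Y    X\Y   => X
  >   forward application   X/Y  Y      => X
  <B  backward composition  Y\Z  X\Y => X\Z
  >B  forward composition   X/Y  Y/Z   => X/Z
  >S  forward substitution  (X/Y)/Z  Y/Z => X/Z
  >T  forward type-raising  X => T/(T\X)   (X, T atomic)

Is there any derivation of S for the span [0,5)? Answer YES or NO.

YES

[0,5] S   >
  [0,1] S/(S\PP)   >T
    [0,1] "every" : PP
  [1,5] S\PP   <B
    [1,3] (NP/N)\PP   >
      [1,2] "read" : ((NP/N)\PP)/S
      [2,3] "slowly" : S
    [3,5] S\(NP/N)   <
      [3,4] "park" : NP
      [4,5] "chased" : (S\(NP/N))\NP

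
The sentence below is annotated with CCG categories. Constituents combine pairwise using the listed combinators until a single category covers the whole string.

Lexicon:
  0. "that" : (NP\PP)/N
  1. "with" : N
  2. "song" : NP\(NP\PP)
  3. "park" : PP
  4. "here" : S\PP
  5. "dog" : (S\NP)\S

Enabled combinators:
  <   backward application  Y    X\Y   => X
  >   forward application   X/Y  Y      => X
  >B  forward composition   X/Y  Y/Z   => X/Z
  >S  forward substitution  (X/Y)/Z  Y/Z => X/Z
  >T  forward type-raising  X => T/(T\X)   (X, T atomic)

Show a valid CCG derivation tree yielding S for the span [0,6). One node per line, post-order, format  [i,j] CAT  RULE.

[0,1] (NP\PP)/N  lex  "that"
[1,2] N  lex  "with"
[0,2] NP\PP  >  k=1
[2,3] NP\(NP\PP)  lex  "song"
[0,3] NP  <  k=2
[3,4] PP  lex  "park"
[4,5] S\PP  lex  "here"
[3,5] S  <  k=4
[5,6] (S\NP)\S  lex  "dog"
[3,6] S\NP  <  k=5
[0,6] S  <  k=3

[0,6] S   <
  [0,3] NP   <
    [0,2] NP\PP   >
      [0,1] "that" : (NP\PP)/N
      [1,2] "with" : N
    [2,3] "song" : NP\(NP\PP)
  [3,6] S\NP   <
    [3,5] S   <
      [3,4] "park" : PP
      [4,5] "here" : S\PP
    [5,6] "dog" : (S\NP)\S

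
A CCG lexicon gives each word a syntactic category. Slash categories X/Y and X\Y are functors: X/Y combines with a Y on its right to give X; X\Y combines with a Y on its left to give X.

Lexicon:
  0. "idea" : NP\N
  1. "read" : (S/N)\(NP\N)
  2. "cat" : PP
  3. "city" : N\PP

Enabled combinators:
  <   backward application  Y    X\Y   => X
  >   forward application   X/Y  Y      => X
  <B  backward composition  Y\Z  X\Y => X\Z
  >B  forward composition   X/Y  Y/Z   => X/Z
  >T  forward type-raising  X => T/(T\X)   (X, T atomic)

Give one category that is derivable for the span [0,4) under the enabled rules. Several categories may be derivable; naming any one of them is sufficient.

[0,4] S   >
  [0,2] S/N   <
    [0,1] "idea" : NP\N
    [1,2] "read" : (S/N)\(NP\N)
  [2,4] N   <
    [2,3] "cat" : PP
    [3,4] "city" : N\PP

S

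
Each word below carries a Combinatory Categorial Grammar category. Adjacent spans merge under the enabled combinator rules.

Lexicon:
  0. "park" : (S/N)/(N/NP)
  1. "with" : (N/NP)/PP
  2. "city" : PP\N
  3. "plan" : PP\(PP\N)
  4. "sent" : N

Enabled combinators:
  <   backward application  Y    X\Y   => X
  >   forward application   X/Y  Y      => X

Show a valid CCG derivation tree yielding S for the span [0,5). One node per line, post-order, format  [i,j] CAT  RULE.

[0,1] (S/N)/(N/NP)  lex  "park"
[1,2] (N/NP)/PP  lex  "with"
[2,3] PP\N  lex  "city"
[3,4] PP\(PP\N)  lex  "plan"
[2,4] PP  <  k=3
[1,4] N/NP  >  k=2
[0,4] S/N  >  k=1
[4,5] N  lex  "sent"
[0,5] S  >  k=4

[0,5] S   >
  [0,4] S/N   >
    [0,1] "park" : (S/N)/(N/NP)
    [1,4] N/NP   >
      [1,2] "with" : (N/NP)/PP
      [2,4] PP   <
        [2,3] "city" : PP\N
        [3,4] "plan" : PP\(PP\N)
  [4,5] "sent" : N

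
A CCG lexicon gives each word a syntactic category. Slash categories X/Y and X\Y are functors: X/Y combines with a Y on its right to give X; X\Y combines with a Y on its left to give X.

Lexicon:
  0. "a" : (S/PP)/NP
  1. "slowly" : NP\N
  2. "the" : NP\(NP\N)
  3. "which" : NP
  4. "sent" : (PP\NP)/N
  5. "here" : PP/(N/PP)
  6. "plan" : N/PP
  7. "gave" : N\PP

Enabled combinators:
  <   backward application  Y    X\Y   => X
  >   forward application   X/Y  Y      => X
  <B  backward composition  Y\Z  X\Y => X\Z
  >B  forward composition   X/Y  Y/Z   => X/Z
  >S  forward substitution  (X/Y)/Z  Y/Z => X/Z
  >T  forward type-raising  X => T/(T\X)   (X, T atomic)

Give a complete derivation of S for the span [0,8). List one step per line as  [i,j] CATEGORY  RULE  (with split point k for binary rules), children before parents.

[0,1] (S/PP)/NP  lex  "a"
[1,2] NP\N  lex  "slowly"
[2,3] NP\(NP\N)  lex  "the"
[1,3] NP  <  k=2
[0,3] S/PP  >  k=1
[3,4] NP  lex  "which"
[3,4] PP/(PP\NP)  >T
[4,5] (PP\NP)/N  lex  "sent"
[5,6] PP/(N/PP)  lex  "here"
[6,7] N/PP  lex  "plan"
[5,7] PP  >  k=6
[7,8] N\PP  lex  "gave"
[5,8] N  <  k=7
[4,8] PP\NP  >  k=5
[3,8] PP  >  k=4
[0,8] S  >  k=3

[0,8] S   >
  [0,3] S/PP   >
    [0,1] "a" : (S/PP)/NP
    [1,3] NP   <
      [1,2] "slowly" : NP\N
      [2,3] "the" : NP\(NP\N)
  [3,8] PP   >
    [3,4] PP/(PP\NP)   >T
      [3,4] "which" : NP
    [4,8] PP\NP   >
      [4,5] "sent" : (PP\NP)/N
      [5,8] N   <
        [5,7] PP   >
          [5,6] "here" : PP/(N/PP)
          [6,7] "plan" : N/PP
        [7,8] "gave" : N\PP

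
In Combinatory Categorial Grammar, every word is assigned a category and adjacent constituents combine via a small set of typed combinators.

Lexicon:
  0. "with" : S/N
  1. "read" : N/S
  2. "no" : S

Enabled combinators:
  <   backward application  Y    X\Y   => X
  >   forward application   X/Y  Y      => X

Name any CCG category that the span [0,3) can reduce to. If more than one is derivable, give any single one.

[0,3] S   >
  [0,1] "with" : S/N
  [1,3] N   >
    [1,2] "read" : N/S
    [2,3] "no" : S

S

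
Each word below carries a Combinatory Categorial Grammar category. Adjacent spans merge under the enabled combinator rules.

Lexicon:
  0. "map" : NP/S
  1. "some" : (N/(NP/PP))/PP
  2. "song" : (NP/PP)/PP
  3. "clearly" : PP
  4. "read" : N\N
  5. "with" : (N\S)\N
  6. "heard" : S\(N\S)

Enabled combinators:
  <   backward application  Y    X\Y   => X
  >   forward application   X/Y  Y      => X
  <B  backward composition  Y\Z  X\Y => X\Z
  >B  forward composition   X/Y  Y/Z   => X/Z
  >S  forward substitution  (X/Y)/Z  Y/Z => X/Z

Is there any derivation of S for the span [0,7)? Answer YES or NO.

NO

NP/S (N/(NP/PP))/PP (NP/PP)/PP PP N\N (N\S)\N S\(N\S)
CKY chart[0,7] = {NP}; S ∉ chart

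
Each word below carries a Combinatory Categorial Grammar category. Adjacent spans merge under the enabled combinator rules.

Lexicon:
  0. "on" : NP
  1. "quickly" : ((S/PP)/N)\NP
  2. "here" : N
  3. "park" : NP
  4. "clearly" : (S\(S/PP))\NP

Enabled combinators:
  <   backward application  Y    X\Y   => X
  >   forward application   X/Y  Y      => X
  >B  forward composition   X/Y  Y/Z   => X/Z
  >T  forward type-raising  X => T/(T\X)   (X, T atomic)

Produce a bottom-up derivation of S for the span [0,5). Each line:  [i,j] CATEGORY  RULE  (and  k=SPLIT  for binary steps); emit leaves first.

[0,5] S   <
  [0,3] S/PP   >
    [0,2] (S/PP)/N   <
      [0,1] "on" : NP
      [1,2] "quickly" : ((S/PP)/N)\NP
    [2,3] "here" : N
  [3,5] S\(S/PP)   <
    [3,4] "park" : NP
    [4,5] "clearly" : (S\(S/PP))\NP

[0,1] NP  lex  "on"
[1,2] ((S/PP)/N)\NP  lex  "quickly"
[0,2] (S/PP)/N  <  k=1
[2,3] N  lex  "here"
[0,3] S/PP  >  k=2
[3,4] NP  lex  "park"
[4,5] (S\(S/PP))\NP  lex  "clearly"
[3,5] S\(S/PP)  <  k=4
[0,5] S  <  k=3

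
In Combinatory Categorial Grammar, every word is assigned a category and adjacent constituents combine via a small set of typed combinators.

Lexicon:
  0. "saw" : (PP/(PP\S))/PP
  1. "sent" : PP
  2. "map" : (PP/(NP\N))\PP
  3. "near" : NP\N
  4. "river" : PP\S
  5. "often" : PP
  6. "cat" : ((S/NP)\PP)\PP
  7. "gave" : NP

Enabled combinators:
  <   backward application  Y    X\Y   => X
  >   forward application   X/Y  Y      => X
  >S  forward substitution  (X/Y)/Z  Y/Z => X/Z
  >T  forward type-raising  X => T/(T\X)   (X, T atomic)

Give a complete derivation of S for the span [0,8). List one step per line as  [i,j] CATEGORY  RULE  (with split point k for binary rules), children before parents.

[0,1] (PP/(PP\S))/PP  lex  "saw"
[1,2] PP  lex  "sent"
[2,3] (PP/(NP\N))\PP  lex  "map"
[1,3] PP/(NP\N)  <  k=2
[3,4] NP\N  lex  "near"
[1,4] PP  >  k=3
[0,4] PP/(PP\S)  >  k=1
[4,5] PP\S  lex  "river"
[0,5] PP  >  k=4
[5,6] PP  lex  "often"
[6,7] ((S/NP)\PP)\PP  lex  "cat"
[5,7] (S/NP)\PP  <  k=6
[0,7] S/NP  <  k=5
[7,8] NP  lex  "gave"
[0,8] S  >  k=7

[0,8] S   >
  [0,7] S/NP   <
    [0,5] PP   >
      [0,4] PP/(PP\S)   >
        [0,1] "saw" : (PP/(PP\S))/PP
        [1,4] PP   >
          [1,3] PP/(NP\N)   <
            [1,2] "sent" : PP
            [2,3] "map" : (PP/(NP\N))\PP
          [3,4] "near" : NP\N
      [4,5] "river" : PP\S
    [5,7] (S/NP)\PP   <
      [5,6] "often" : PP
      [6,7] "cat" : ((S/NP)\PP)\PP
  [7,8] "gave" : NP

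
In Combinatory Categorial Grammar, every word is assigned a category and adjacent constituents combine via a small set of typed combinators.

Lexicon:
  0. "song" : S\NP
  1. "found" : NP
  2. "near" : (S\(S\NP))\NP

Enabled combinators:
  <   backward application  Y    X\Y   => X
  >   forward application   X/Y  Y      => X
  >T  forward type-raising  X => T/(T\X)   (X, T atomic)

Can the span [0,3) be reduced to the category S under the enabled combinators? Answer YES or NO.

YES

[0,3] S   <
  [0,1] "song" : S\NP
  [1,3] S\(S\NP)   <
    [1,2] "found" : NP
    [2,3] "near" : (S\(S\NP))\NP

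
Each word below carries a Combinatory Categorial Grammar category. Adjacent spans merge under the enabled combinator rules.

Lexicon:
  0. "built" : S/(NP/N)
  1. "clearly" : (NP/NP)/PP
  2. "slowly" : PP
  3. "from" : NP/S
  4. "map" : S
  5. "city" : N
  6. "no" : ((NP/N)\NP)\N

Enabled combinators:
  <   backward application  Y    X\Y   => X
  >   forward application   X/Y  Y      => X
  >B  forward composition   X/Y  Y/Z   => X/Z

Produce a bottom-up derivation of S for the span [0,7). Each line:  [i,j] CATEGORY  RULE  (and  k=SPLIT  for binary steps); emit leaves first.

[0,1] S/(NP/N)  lex  "built"
[1,2] (NP/NP)/PP  lex  "clearly"
[2,3] PP  lex  "slowly"
[1,3] NP/NP  >  k=2
[3,4] NP/S  lex  "from"
[1,4] NP/S  >B  k=3
[4,5] S  lex  "map"
[1,5] NP  >  k=4
[5,6] N  lex  "city"
[6,7] ((NP/N)\NP)\N  lex  "no"
[5,7] (NP/N)\NP  <  k=6
[1,7] NP/N  <  k=5
[0,7] S  >  k=1

[0,7] S   >
  [0,1] "built" : S/(NP/N)
  [1,7] NP/N   <
    [1,5] NP   >
      [1,4] NP/S   >B
        [1,3] NP/NP   >
          [1,2] "clearly" : (NP/NP)/PP
          [2,3] "slowly" : PP
        [3,4] "from" : NP/S
      [4,5] "map" : S
    [5,7] (NP/N)\NP   <
      [5,6] "city" : N
      [6,7] "no" : ((NP/N)\NP)\N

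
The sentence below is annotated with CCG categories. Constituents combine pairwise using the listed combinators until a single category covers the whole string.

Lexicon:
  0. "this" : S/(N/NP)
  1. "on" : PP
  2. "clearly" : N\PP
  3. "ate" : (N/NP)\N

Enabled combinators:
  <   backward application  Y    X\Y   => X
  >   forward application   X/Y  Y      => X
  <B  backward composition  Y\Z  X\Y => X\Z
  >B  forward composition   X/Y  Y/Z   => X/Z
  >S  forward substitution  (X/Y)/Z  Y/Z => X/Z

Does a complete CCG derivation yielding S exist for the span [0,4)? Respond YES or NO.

YES

[0,4] S   >
  [0,1] "this" : S/(N/NP)
  [1,4] N/NP   <
    [1,3] N   <
      [1,2] "on" : PP
      [2,3] "clearly" : N\PP
    [3,4] "ate" : (N/NP)\N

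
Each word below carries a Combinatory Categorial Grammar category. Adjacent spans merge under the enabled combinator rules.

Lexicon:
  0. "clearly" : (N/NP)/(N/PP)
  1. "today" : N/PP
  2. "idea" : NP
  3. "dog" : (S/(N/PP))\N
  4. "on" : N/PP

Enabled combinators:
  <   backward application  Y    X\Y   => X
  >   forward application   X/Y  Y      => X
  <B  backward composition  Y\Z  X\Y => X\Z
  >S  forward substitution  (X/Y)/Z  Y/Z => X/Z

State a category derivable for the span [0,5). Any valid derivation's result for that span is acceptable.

[0,5] S   >
  [0,4] S/(N/PP)   <
    [0,3] N   >
      [0,2] N/NP   >
        [0,1] "clearly" : (N/NP)/(N/PP)
        [1,2] "today" : N/PP
      [2,3] "idea" : NP
    [3,4] "dog" : (S/(N/PP))\N
  [4,5] "on" : N/PP

S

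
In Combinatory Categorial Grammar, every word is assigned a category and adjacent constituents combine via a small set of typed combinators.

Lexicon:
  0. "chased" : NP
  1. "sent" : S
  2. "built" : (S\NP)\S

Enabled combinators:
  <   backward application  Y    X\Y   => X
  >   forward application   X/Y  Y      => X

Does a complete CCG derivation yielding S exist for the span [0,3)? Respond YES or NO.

[0,3] S   <
  [0,1] "chased" : NP
  [1,3] S\NP   <
    [1,2] "sent" : S
    [2,3] "built" : (S\NP)\S

YES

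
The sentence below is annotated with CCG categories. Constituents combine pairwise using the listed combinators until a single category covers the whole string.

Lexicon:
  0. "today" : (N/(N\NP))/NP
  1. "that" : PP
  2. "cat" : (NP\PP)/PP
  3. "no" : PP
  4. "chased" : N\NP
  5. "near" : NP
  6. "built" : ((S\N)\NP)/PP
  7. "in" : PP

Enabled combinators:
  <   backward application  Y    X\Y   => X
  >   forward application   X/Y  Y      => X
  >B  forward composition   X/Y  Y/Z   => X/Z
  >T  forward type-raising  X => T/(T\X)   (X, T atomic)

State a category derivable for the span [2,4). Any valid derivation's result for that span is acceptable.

NP\PP

[0,8] S   <
  [0,5] N   >
    [0,4] N/(N\NP)   >
      [0,1] "today" : (N/(N\NP))/NP
      [1,4] NP   >
        [1,2] NP/(NP\PP)   >T
          [1,2] "that" : PP
        [2,4] NP\PP   >
          [2,3] "cat" : (NP\PP)/PP
          [3,4] "no" : PP
    [4,5] "chased" : N\NP
  [5,8] S\N   <
    [5,6] "near" : NP
    [6,8] (S\N)\NP   >
      [6,7] "built" : ((S\N)\NP)/PP
      [7,8] "in" : PP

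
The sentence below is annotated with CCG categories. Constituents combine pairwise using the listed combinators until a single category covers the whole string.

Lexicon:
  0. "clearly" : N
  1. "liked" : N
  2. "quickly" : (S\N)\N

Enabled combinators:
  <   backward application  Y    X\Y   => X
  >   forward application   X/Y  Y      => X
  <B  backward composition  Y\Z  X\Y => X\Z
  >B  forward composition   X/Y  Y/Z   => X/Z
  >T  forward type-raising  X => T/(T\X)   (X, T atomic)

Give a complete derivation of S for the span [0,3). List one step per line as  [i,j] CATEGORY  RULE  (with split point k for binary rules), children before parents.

[0,3] S   >
  [0,1] S/(S\N)   >T
    [0,1] "clearly" : N
  [1,3] S\N   <
    [1,2] "liked" : N
    [2,3] "quickly" : (S\N)\N

[0,1] N  lex  "clearly"
[0,1] S/(S\N)  >T
[1,2] N  lex  "liked"
[2,3] (S\N)\N  lex  "quickly"
[1,3] S\N  <  k=2
[0,3] S  >  k=1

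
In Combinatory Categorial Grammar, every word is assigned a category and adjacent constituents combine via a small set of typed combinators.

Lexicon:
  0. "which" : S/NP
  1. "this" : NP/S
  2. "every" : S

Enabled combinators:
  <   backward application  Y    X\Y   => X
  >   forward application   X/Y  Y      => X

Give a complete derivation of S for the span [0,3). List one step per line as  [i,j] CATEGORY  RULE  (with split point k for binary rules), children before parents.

[0,1] S/NP  lex  "which"
[1,2] NP/S  lex  "this"
[2,3] S  lex  "every"
[1,3] NP  >  k=2
[0,3] S  >  k=1

[0,3] S   >
  [0,1] "which" : S/NP
  [1,3] NP   >
    [1,2] "this" : NP/S
    [2,3] "every" : S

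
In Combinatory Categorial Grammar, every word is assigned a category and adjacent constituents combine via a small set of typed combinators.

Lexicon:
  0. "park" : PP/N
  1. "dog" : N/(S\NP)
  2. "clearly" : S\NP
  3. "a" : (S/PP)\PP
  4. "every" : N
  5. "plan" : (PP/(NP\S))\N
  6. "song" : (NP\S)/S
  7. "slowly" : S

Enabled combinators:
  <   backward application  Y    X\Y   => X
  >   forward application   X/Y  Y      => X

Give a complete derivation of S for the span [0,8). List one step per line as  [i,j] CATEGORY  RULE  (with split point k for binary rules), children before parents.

[0,8] S   >
  [0,4] S/PP   <
    [0,3] PP   >
      [0,1] "park" : PP/N
      [1,3] N   >
        [1,2] "dog" : N/(S\NP)
        [2,3] "clearly" : S\NP
    [3,4] "a" : (S/PP)\PP
  [4,8] PP   >
    [4,6] PP/(NP\S)   <
      [4,5] "every" : N
      [5,6] "plan" : (PP/(NP\S))\N
    [6,8] NP\S   >
      [6,7] "song" : (NP\S)/S
      [7,8] "slowly" : S

[0,1] PP/N  lex  "park"
[1,2] N/(S\NP)  lex  "dog"
[2,3] S\NP  lex  "clearly"
[1,3] N  >  k=2
[0,3] PP  >  k=1
[3,4] (S/PP)\PP  lex  "a"
[0,4] S/PP  <  k=3
[4,5] N  lex  "every"
[5,6] (PP/(NP\S))\N  lex  "plan"
[4,6] PP/(NP\S)  <  k=5
[6,7] (NP\S)/S  lex  "song"
[7,8] S  lex  "slowly"
[6,8] NP\S  >  k=7
[4,8] PP  >  k=6
[0,8] S  >  k=4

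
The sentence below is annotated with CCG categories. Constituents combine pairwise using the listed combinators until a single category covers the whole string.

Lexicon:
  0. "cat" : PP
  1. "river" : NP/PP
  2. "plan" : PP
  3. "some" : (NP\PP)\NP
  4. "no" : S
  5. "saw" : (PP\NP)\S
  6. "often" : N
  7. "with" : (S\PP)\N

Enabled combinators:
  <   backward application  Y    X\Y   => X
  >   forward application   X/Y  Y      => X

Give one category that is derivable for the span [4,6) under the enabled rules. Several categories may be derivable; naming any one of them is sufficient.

PP\NP

[0,8] S   <
  [0,6] PP   <
    [0,4] NP   <
      [0,1] "cat" : PP
      [1,4] NP\PP   <
        [1,3] NP   >
          [1,2] "river" : NP/PP
          [2,3] "plan" : PP
        [3,4] "some" : (NP\PP)\NP
    [4,6] PP\NP   <
      [4,5] "no" : S
      [5,6] "saw" : (PP\NP)\S
  [6,8] S\PP   <
    [6,7] "often" : N
    [7,8] "with" : (S\PP)\N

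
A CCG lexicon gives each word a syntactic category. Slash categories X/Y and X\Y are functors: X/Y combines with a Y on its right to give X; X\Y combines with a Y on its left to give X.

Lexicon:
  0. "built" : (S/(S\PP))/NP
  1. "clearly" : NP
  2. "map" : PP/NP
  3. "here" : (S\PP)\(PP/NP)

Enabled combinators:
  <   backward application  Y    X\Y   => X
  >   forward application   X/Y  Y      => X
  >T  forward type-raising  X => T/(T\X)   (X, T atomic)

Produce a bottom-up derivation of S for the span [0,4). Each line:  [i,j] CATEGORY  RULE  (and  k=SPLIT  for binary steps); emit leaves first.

[0,1] (S/(S\PP))/NP  lex  "built"
[1,2] NP  lex  "clearly"
[0,2] S/(S\PP)  >  k=1
[2,3] PP/NP  lex  "map"
[3,4] (S\PP)\(PP/NP)  lex  "here"
[2,4] S\PP  <  k=3
[0,4] S  >  k=2

[0,4] S   >
  [0,2] S/(S\PP)   >
    [0,1] "built" : (S/(S\PP))/NP
    [1,2] "clearly" : NP
  [2,4] S\PP   <
    [2,3] "map" : PP/NP
    [3,4] "here" : (S\PP)\(PP/NP)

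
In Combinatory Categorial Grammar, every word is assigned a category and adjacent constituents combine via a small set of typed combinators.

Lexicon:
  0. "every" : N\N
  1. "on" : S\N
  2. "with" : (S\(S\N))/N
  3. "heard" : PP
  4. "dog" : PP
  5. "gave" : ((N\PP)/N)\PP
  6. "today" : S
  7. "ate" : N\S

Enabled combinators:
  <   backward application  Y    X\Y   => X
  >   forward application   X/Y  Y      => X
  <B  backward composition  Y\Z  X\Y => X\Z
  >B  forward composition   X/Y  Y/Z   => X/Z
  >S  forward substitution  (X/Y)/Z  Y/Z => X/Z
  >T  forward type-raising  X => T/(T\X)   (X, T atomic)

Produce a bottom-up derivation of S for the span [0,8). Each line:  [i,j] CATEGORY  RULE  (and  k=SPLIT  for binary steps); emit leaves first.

[0,1] N\N  lex  "every"
[1,2] S\N  lex  "on"
[0,2] S\N  <B  k=1
[2,3] (S\(S\N))/N  lex  "with"
[3,4] PP  lex  "heard"
[3,4] N/(N\PP)  >T
[4,5] PP  lex  "dog"
[5,6] ((N\PP)/N)\PP  lex  "gave"
[4,6] (N\PP)/N  <  k=5
[6,7] S  lex  "today"
[6,7] N/(N\S)  >T
[7,8] N\S  lex  "ate"
[6,8] N  >  k=7
[4,8] N\PP  >  k=6
[3,8] N  >  k=4
[2,8] S\(S\N)  >  k=3
[0,8] S  <  k=2

[0,8] S   <
  [0,2] S\N   <B
    [0,1] "every" : N\N
    [1,2] "on" : S\N
  [2,8] S\(S\N)   >
    [2,3] "with" : (S\(S\N))/N
    [3,8] N   >
      [3,4] N/(N\PP)   >T
        [3,4] "heard" : PP
      [4,8] N\PP   >
        [4,6] (N\PP)/N   <
          [4,5] "dog" : PP
          [5,6] "gave" : ((N\PP)/N)\PP
        [6,8] N   >
          [6,7] N/(N\S)   >T
            [6,7] "today" : S
          [7,8] "ate" : N\S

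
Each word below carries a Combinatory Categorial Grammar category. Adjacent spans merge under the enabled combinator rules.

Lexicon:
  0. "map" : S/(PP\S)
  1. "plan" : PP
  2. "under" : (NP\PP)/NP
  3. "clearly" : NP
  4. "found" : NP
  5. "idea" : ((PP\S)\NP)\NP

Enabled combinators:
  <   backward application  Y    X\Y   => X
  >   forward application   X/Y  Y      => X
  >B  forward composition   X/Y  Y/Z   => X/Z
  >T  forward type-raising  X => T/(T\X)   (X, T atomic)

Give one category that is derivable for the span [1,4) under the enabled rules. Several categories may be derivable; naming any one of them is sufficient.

NP

[0,6] S   >
  [0,1] "map" : S/(PP\S)
  [1,6] PP\S   <
    [1,4] NP   <
      [1,2] "plan" : PP
      [2,4] NP\PP   >
        [2,3] "under" : (NP\PP)/NP
        [3,4] "clearly" : NP
    [4,6] (PP\S)\NP   <
      [4,5] "found" : NP
      [5,6] "idea" : ((PP\S)\NP)\NP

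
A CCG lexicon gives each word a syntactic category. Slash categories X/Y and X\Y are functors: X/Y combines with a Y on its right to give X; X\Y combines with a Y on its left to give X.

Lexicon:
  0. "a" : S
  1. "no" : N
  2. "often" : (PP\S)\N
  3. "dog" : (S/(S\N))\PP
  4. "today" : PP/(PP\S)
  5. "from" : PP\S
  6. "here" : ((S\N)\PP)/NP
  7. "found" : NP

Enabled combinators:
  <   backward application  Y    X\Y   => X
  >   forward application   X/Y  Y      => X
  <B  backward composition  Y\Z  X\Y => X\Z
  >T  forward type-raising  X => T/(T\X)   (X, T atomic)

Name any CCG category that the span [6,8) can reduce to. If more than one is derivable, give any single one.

(S\N)\PP

[0,8] S   >
  [0,4] S/(S\N)   <
    [0,3] PP   <
      [0,1] "a" : S
      [1,3] PP\S   <
        [1,2] "no" : N
        [2,3] "often" : (PP\S)\N
    [3,4] "dog" : (S/(S\N))\PP
  [4,8] S\N   <
    [4,6] PP   >
      [4,5] "today" : PP/(PP\S)
      [5,6] "from" : PP\S
    [6,8] (S\N)\PP   >
      [6,7] "here" : ((S\N)\PP)/NP
      [7,8] "found" : NP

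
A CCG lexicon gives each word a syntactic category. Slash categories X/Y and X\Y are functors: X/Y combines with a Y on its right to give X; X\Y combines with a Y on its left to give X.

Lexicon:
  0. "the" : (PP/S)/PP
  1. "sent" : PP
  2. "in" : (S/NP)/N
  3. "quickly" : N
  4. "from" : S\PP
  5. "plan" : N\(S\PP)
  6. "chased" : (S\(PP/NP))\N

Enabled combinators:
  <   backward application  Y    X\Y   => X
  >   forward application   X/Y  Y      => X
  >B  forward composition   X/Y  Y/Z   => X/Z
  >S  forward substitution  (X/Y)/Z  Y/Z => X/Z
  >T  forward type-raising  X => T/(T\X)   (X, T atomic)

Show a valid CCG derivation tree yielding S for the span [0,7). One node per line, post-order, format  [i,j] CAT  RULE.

[0,7] S   <
  [0,4] PP/NP   >B
    [0,2] PP/S   >
      [0,1] "the" : (PP/S)/PP
      [1,2] "sent" : PP
    [2,4] S/NP   >
      [2,3] "in" : (S/NP)/N
      [3,4] "quickly" : N
  [4,7] S\(PP/NP)   <
    [4,6] N   <
      [4,5] "from" : S\PP
      [5,6] "plan" : N\(S\PP)
    [6,7] "chased" : (S\(PP/NP))\N

[0,1] (PP/S)/PP  lex  "the"
[1,2] PP  lex  "sent"
[0,2] PP/S  >  k=1
[2,3] (S/NP)/N  lex  "in"
[3,4] N  lex  "quickly"
[2,4] S/NP  >  k=3
[0,4] PP/NP  >B  k=2
[4,5] S\PP  lex  "from"
[5,6] N\(S\PP)  lex  "plan"
[4,6] N  <  k=5
[6,7] (S\(PP/NP))\N  lex  "chased"
[4,7] S\(PP/NP)  <  k=6
[0,7] S  <  k=4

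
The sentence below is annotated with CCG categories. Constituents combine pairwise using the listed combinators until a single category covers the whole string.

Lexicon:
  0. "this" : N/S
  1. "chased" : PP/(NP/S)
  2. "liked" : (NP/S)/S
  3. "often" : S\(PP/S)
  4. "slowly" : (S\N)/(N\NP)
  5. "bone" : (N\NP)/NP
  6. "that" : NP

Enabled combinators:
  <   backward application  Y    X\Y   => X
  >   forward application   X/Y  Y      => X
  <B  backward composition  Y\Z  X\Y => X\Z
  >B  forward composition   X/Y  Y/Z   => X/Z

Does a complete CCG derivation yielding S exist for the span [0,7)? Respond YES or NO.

YES

[0,7] S   <
  [0,4] N   >
    [0,1] "this" : N/S
    [1,4] S   <
      [1,3] PP/S   >B
        [1,2] "chased" : PP/(NP/S)
        [2,3] "liked" : (NP/S)/S
      [3,4] "often" : S\(PP/S)
  [4,7] S\N   >
    [4,5] "slowly" : (S\N)/(N\NP)
    [5,7] N\NP   >
      [5,6] "bone" : (N\NP)/NP
      [6,7] "that" : NP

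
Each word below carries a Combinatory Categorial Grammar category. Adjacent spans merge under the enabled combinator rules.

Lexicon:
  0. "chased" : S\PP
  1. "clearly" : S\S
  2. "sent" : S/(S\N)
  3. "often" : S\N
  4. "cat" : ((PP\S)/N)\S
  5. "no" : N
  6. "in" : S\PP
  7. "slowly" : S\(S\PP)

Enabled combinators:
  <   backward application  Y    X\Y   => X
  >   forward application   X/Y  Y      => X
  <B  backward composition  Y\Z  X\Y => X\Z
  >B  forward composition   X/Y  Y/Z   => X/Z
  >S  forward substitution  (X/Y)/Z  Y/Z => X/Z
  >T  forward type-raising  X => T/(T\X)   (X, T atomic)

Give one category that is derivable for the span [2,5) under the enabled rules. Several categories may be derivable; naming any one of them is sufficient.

[0,8] S   <
  [0,7] S\PP   <B
    [0,6] PP\PP   <B
      [0,2] S\PP   <B
        [0,1] "chased" : S\PP
        [1,2] "clearly" : S\S
      [2,6] PP\S   >
        [2,5] (PP\S)/N   <
          [2,4] S   >
            [2,3] "sent" : S/(S\N)
            [3,4] "often" : S\N
          [4,5] "cat" : ((PP\S)/N)\S
        [5,6] "no" : N
    [6,7] "in" : S\PP
  [7,8] "slowly" : S\(S\PP)

(PP\S)/N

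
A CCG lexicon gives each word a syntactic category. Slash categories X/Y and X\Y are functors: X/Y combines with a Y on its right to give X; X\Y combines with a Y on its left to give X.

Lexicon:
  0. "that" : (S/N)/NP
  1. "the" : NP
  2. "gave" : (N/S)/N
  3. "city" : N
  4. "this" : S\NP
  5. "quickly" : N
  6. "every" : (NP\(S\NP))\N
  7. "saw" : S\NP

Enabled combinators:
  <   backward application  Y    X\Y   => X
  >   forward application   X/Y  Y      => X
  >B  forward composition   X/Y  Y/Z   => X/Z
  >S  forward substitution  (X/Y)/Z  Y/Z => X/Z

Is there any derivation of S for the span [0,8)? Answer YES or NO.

[0,8] S   >
  [0,2] S/N   >
    [0,1] "that" : (S/N)/NP
    [1,2] "the" : NP
  [2,8] N   >
    [2,4] N/S   >
      [2,3] "gave" : (N/S)/N
      [3,4] "city" : N
    [4,8] S   <
      [4,7] NP   <
        [4,5] "this" : S\NP
        [5,7] NP\(S\NP)   <
          [5,6] "quickly" : N
          [6,7] "every" : (NP\(S\NP))\N
      [7,8] "saw" : S\NP

YES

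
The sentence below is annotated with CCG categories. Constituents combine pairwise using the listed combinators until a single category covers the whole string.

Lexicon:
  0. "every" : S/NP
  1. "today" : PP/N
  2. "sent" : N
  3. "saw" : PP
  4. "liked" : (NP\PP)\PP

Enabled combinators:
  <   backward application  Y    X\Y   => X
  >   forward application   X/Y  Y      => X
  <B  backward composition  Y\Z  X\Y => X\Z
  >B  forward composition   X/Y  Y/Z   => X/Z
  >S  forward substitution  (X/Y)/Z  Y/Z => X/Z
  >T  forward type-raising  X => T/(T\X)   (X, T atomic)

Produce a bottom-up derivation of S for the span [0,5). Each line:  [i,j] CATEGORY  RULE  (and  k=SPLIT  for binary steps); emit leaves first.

[0,1] S/NP  lex  "every"
[1,2] PP/N  lex  "today"
[2,3] N  lex  "sent"
[1,3] PP  >  k=2
[3,4] PP  lex  "saw"
[4,5] (NP\PP)\PP  lex  "liked"
[3,5] NP\PP  <  k=4
[1,5] NP  <  k=3
[0,5] S  >  k=1

[0,5] S   >
  [0,1] "every" : S/NP
  [1,5] NP   <
    [1,3] PP   >
      [1,2] "today" : PP/N
      [2,3] "sent" : N
    [3,5] NP\PP   <
      [3,4] "saw" : PP
      [4,5] "liked" : (NP\PP)\PP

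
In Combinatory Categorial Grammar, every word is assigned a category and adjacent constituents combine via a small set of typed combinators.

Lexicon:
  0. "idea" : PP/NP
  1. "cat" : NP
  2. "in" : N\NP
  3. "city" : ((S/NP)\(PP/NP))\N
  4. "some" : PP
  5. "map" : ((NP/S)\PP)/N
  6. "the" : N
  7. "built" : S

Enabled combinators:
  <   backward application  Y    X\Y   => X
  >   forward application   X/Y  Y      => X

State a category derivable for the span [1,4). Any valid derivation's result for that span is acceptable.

[0,8] S   >
  [0,4] S/NP   <
    [0,1] "idea" : PP/NP
    [1,4] (S/NP)\(PP/NP)   <
      [1,3] N   <
        [1,2] "cat" : NP
        [2,3] "in" : N\NP
      [3,4] "city" : ((S/NP)\(PP/NP))\N
  [4,8] NP   >
    [4,7] NP/S   <
      [4,5] "some" : PP
      [5,7] (NP/S)\PP   >
        [5,6] "map" : ((NP/S)\PP)/N
        [6,7] "the" : N
    [7,8] "built" : S

(S/NP)\(PP/NP)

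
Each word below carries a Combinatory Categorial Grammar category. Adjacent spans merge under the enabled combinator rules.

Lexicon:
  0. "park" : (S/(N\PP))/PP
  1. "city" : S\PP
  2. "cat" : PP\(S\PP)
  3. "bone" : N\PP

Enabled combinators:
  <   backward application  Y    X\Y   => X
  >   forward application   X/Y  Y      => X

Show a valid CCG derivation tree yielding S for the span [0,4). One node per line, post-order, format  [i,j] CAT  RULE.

[0,4] S   >
  [0,3] S/(N\PP)   >
    [0,1] "park" : (S/(N\PP))/PP
    [1,3] PP   <
      [1,2] "city" : S\PP
      [2,3] "cat" : PP\(S\PP)
  [3,4] "bone" : N\PP

[0,1] (S/(N\PP))/PP  lex  "park"
[1,2] S\PP  lex  "city"
[2,3] PP\(S\PP)  lex  "cat"
[1,3] PP  <  k=2
[0,3] S/(N\PP)  >  k=1
[3,4] N\PP  lex  "bone"
[0,4] S  >  k=3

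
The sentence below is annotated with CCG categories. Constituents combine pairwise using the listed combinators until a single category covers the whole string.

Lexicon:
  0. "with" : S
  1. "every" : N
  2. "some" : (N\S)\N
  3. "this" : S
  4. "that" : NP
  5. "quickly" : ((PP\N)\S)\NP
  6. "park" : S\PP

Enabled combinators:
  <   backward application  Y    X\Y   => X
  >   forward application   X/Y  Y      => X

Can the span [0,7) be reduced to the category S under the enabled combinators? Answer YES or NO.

YES

[0,7] S   <
  [0,6] PP   <
    [0,3] N   <
      [0,1] "with" : S
      [1,3] N\S   <
        [1,2] "every" : N
        [2,3] "some" : (N\S)\N
    [3,6] PP\N   <
      [3,4] "this" : S
      [4,6] (PP\N)\S   <
        [4,5] "that" : NP
        [5,6] "quickly" : ((PP\N)\S)\NP
  [6,7] "park" : S\PP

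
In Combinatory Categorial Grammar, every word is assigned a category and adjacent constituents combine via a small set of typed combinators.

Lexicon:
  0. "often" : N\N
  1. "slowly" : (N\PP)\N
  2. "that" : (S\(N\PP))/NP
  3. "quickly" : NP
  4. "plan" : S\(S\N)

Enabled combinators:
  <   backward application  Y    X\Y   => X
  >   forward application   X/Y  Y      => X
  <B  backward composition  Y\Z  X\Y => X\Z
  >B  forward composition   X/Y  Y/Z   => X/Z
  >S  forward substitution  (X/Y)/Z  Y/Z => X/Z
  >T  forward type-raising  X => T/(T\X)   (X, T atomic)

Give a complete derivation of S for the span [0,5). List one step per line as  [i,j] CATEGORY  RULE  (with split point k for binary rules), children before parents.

[0,1] N\N  lex  "often"
[1,2] (N\PP)\N  lex  "slowly"
[2,3] (S\(N\PP))/NP  lex  "that"
[3,4] NP  lex  "quickly"
[2,4] S\(N\PP)  >  k=3
[1,4] S\N  <B  k=2
[0,4] S\N  <B  k=1
[4,5] S\(S\N)  lex  "plan"
[0,5] S  <  k=4

[0,5] S   <
  [0,4] S\N   <B
    [0,1] "often" : N\N
    [1,4] S\N   <B
      [1,2] "slowly" : (N\PP)\N
      [2,4] S\(N\PP)   >
        [2,3] "that" : (S\(N\PP))/NP
        [3,4] "quickly" : NP
  [4,5] "plan" : S\(S\N)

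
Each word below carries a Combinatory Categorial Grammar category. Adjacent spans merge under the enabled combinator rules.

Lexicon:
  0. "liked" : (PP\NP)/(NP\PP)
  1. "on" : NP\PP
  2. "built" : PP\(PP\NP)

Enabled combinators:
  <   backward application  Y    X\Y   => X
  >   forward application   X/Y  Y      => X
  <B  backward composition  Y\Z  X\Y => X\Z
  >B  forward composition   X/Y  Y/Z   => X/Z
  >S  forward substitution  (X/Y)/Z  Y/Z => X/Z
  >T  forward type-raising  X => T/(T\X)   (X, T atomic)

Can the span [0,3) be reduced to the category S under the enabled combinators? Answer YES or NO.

(PP\NP)/(NP\PP) NP\PP PP\(PP\NP)
CKY chart[0,3] = {N/(N\PP), NP/(NP\PP), PP, PP/(PP\PP), S/(S\PP)}; S ∉ chart

NO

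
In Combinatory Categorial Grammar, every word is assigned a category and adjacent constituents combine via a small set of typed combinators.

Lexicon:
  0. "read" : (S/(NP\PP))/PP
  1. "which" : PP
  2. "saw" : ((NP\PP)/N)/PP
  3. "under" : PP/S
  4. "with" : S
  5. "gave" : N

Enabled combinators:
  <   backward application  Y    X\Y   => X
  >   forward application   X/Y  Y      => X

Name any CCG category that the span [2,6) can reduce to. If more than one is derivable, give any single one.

NP\PP

[0,6] S   >
  [0,2] S/(NP\PP)   >
    [0,1] "read" : (S/(NP\PP))/PP
    [1,2] "which" : PP
  [2,6] NP\PP   >
    [2,5] (NP\PP)/N   >
      [2,3] "saw" : ((NP\PP)/N)/PP
      [3,5] PP   >
        [3,4] "under" : PP/S
        [4,5] "with" : S
    [5,6] "gave" : N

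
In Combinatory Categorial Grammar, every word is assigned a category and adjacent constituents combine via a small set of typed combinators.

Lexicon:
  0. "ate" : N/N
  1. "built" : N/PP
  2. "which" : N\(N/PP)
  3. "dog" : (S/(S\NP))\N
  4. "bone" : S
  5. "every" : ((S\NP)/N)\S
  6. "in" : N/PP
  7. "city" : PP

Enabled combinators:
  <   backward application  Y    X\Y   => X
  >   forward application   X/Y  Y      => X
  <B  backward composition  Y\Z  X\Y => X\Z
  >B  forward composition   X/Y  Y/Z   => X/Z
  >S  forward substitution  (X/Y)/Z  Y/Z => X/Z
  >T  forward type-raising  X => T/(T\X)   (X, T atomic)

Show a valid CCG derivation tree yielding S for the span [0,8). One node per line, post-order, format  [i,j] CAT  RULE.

[0,1] N/N  lex  "ate"
[1,2] N/PP  lex  "built"
[0,2] N/PP  >B  k=1
[2,3] N\(N/PP)  lex  "which"
[0,3] N  <  k=2
[3,4] (S/(S\NP))\N  lex  "dog"
[0,4] S/(S\NP)  <  k=3
[4,5] S  lex  "bone"
[5,6] ((S\NP)/N)\S  lex  "every"
[4,6] (S\NP)/N  <  k=5
[6,7] N/PP  lex  "in"
[7,8] PP  lex  "city"
[6,8] N  >  k=7
[4,8] S\NP  >  k=6
[0,8] S  >  k=4

[0,8] S   >
  [0,4] S/(S\NP)   <
    [0,3] N   <
      [0,2] N/PP   >B
        [0,1] "ate" : N/N
        [1,2] "built" : N/PP
      [2,3] "which" : N\(N/PP)
    [3,4] "dog" : (S/(S\NP))\N
  [4,8] S\NP   >
    [4,6] (S\NP)/N   <
      [4,5] "bone" : S
      [5,6] "every" : ((S\NP)/N)\S
    [6,8] N   >
      [6,7] "in" : N/PP
      [7,8] "city" : PP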